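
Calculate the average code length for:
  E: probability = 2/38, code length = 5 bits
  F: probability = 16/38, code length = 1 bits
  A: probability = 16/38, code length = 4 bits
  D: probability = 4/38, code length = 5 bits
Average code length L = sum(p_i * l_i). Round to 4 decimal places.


Weighted contributions p_i * l_i:
  E: (2/38) * 5 = 10/38
  F: (16/38) * 1 = 16/38
  A: (16/38) * 4 = 64/38
  D: (4/38) * 5 = 20/38
Sum = (10 + 16 + 64 + 20)/38 = 110/38

L = 110/38 = 2.8947 bits/symbol


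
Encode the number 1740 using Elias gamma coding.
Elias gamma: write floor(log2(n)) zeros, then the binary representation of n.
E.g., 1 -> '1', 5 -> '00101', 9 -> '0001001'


num_bits = floor(log2(1740)) + 1 = 11
leading_zeros = num_bits - 1 = 10
binary(1740) = 11011001100

Elias gamma(1740) = '0000000000' + '11011001100' = 000000000011011001100 (21 bits)


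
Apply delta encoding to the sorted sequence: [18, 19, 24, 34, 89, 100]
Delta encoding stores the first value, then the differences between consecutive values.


First value: 18
Deltas:
  19 - 18 = 1
  24 - 19 = 5
  34 - 24 = 10
  89 - 34 = 55
  100 - 89 = 11


Delta encoded: [18, 1, 5, 10, 55, 11]


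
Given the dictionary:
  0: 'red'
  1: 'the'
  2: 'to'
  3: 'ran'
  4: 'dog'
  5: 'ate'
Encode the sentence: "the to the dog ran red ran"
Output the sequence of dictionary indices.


Look up each word in the dictionary:
  'the' -> 1
  'to' -> 2
  'the' -> 1
  'dog' -> 4
  'ran' -> 3
  'red' -> 0
  'ran' -> 3

Encoded: [1, 2, 1, 4, 3, 0, 3]


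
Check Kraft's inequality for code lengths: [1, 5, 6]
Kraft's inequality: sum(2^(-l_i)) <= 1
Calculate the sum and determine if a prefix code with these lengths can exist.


Sum = 2^(-1) + 2^(-5) + 2^(-6)
    = 0.5 + 0.03125 + 0.015625
    = 35/64 = 0.546875
Since 0.546875 <= 1, Kraft's inequality IS satisfied.
A prefix code with these lengths CAN exist.

Kraft sum = 0.546875. Satisfied.


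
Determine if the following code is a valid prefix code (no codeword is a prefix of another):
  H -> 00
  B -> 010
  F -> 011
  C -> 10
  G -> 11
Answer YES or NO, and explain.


Checking each pair (does one codeword prefix another?):
  H='00' vs B='010': no prefix
  H='00' vs F='011': no prefix
  H='00' vs C='10': no prefix
  H='00' vs G='11': no prefix
  B='010' vs H='00': no prefix
  B='010' vs F='011': no prefix
  B='010' vs C='10': no prefix
  B='010' vs G='11': no prefix
  F='011' vs H='00': no prefix
  F='011' vs B='010': no prefix
  F='011' vs C='10': no prefix
  F='011' vs G='11': no prefix
  C='10' vs H='00': no prefix
  C='10' vs B='010': no prefix
  C='10' vs F='011': no prefix
  C='10' vs G='11': no prefix
  G='11' vs H='00': no prefix
  G='11' vs B='010': no prefix
  G='11' vs F='011': no prefix
  G='11' vs C='10': no prefix
No violation found over all pairs.

YES -- this is a valid prefix code. No codeword is a prefix of any other codeword.


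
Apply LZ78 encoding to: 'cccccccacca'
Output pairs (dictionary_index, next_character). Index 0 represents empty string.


LZ78 encoding steps:
Dictionary: {0: ''}
Step 1: w='' (idx 0), next='c' -> output (0, 'c'), add 'c' as idx 1
Step 2: w='c' (idx 1), next='c' -> output (1, 'c'), add 'cc' as idx 2
Step 3: w='cc' (idx 2), next='c' -> output (2, 'c'), add 'ccc' as idx 3
Step 4: w='c' (idx 1), next='a' -> output (1, 'a'), add 'ca' as idx 4
Step 5: w='cc' (idx 2), next='a' -> output (2, 'a'), add 'cca' as idx 5


Encoded: [(0, 'c'), (1, 'c'), (2, 'c'), (1, 'a'), (2, 'a')]


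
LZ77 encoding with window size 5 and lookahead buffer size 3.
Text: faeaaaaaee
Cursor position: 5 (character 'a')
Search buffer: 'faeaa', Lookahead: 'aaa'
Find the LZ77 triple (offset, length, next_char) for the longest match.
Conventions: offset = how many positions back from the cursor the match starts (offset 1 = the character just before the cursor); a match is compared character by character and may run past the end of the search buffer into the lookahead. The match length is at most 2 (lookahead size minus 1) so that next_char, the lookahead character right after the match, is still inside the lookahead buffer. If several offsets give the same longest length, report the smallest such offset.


Try each offset into the search buffer:
  offset=1 (pos 4, char 'a'): match length 2
  offset=2 (pos 3, char 'a'): match length 2
  offset=3 (pos 2, char 'e'): match length 0
  offset=4 (pos 1, char 'a'): match length 1
  offset=5 (pos 0, char 'f'): match length 0
Longest match has length 2, found at offsets 1, 2; take the smallest, offset 1.
next_char = character at position 5 + 2 = 7 -> 'a'

Best match: offset=1, length=2 (matching 'aa' starting at position 4)
LZ77 triple: (1, 2, 'a')


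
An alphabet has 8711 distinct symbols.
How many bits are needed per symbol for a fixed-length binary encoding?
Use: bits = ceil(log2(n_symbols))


log2(8711) = 13.0886
Bracket: 2^13 = 8192 < 8711 <= 2^14 = 16384
So ceil(log2(8711)) = 14

bits = ceil(log2(8711)) = ceil(13.0886) = 14 bits


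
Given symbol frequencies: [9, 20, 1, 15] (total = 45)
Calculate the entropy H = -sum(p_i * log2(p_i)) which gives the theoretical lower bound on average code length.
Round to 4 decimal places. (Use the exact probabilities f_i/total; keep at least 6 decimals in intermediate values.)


Per-symbol terms -p_i * log2(p_i) with p_i = f_i/45:
  p = 9/45 = 0.200000: log2(p) = -2.321928, -p*log2(p) = 0.464386
  p = 20/45 = 0.444444: log2(p) = -1.169925, -p*log2(p) = 0.519967
  p = 1/45 = 0.022222: log2(p) = -5.491853, -p*log2(p) = 0.122041
  p = 15/45 = 0.333333: log2(p) = -1.584963, -p*log2(p) = 0.528321
H = 0.464386 + 0.519967 + 0.122041 + 0.528321 = 1.634715

H = 1.6347 bits/symbol


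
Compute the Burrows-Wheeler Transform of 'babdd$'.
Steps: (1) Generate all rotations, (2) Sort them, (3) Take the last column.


Rotations (sorted):
  0: $babdd -> last char: d
  1: abdd$b -> last char: b
  2: babdd$ -> last char: $
  3: bdd$ba -> last char: a
  4: d$babd -> last char: d
  5: dd$bab -> last char: b


BWT = db$adb


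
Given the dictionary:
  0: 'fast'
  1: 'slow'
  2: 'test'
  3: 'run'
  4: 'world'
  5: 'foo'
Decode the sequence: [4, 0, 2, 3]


Look up each index in the dictionary:
  4 -> 'world'
  0 -> 'fast'
  2 -> 'test'
  3 -> 'run'

Decoded: "world fast test run"


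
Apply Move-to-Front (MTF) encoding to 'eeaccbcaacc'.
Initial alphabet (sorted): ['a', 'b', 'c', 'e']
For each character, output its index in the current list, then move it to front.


MTF encoding:
'e': index 3 in ['a', 'b', 'c', 'e'] -> ['e', 'a', 'b', 'c']
'e': index 0 in ['e', 'a', 'b', 'c'] -> ['e', 'a', 'b', 'c']
'a': index 1 in ['e', 'a', 'b', 'c'] -> ['a', 'e', 'b', 'c']
'c': index 3 in ['a', 'e', 'b', 'c'] -> ['c', 'a', 'e', 'b']
'c': index 0 in ['c', 'a', 'e', 'b'] -> ['c', 'a', 'e', 'b']
'b': index 3 in ['c', 'a', 'e', 'b'] -> ['b', 'c', 'a', 'e']
'c': index 1 in ['b', 'c', 'a', 'e'] -> ['c', 'b', 'a', 'e']
'a': index 2 in ['c', 'b', 'a', 'e'] -> ['a', 'c', 'b', 'e']
'a': index 0 in ['a', 'c', 'b', 'e'] -> ['a', 'c', 'b', 'e']
'c': index 1 in ['a', 'c', 'b', 'e'] -> ['c', 'a', 'b', 'e']
'c': index 0 in ['c', 'a', 'b', 'e'] -> ['c', 'a', 'b', 'e']


Output: [3, 0, 1, 3, 0, 3, 1, 2, 0, 1, 0]


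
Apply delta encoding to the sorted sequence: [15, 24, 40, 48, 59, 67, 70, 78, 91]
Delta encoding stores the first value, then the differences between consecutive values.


First value: 15
Deltas:
  24 - 15 = 9
  40 - 24 = 16
  48 - 40 = 8
  59 - 48 = 11
  67 - 59 = 8
  70 - 67 = 3
  78 - 70 = 8
  91 - 78 = 13


Delta encoded: [15, 9, 16, 8, 11, 8, 3, 8, 13]


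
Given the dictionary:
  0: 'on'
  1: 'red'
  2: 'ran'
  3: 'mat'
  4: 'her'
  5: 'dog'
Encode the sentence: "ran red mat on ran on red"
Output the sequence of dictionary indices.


Look up each word in the dictionary:
  'ran' -> 2
  'red' -> 1
  'mat' -> 3
  'on' -> 0
  'ran' -> 2
  'on' -> 0
  'red' -> 1

Encoded: [2, 1, 3, 0, 2, 0, 1]


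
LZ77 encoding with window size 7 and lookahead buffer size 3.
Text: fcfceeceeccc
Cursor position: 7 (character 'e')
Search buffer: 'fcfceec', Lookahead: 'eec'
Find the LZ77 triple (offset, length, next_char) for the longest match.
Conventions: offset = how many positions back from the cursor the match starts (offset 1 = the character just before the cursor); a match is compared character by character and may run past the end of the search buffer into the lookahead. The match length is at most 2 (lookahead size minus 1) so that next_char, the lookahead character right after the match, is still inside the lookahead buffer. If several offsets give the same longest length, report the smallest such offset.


Try each offset into the search buffer:
  offset=1 (pos 6, char 'c'): match length 0
  offset=2 (pos 5, char 'e'): match length 1
  offset=3 (pos 4, char 'e'): match length 2
  offset=4 (pos 3, char 'c'): match length 0
  offset=5 (pos 2, char 'f'): match length 0
  offset=6 (pos 1, char 'c'): match length 0
  offset=7 (pos 0, char 'f'): match length 0
Longest match has length 2 at offset 3.
next_char = character at position 7 + 2 = 9 -> 'c'

Best match: offset=3, length=2 (matching 'ee' starting at position 4)
LZ77 triple: (3, 2, 'c')


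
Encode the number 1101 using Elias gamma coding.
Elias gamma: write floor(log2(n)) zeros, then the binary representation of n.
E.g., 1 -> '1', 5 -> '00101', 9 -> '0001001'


num_bits = floor(log2(1101)) + 1 = 11
leading_zeros = num_bits - 1 = 10
binary(1101) = 10001001101

Elias gamma(1101) = '0000000000' + '10001001101' = 000000000010001001101 (21 bits)


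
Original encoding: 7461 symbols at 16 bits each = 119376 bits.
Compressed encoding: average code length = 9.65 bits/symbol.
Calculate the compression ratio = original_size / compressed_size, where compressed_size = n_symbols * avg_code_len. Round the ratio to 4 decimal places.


original_size = n_symbols * orig_bits = 7461 * 16 = 119376 bits
compressed_size = n_symbols * avg_code_len = 7461 * 9.65 = 71998.65 bits
ratio = original_size / compressed_size = 119376 / 71998.65 = 1.658

Compression ratio = 1.658


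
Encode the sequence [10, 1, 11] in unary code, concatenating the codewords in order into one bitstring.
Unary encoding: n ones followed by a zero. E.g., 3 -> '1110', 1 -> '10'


Encode each number as n ones followed by a terminating 0:
  10 -> 11111111110 (11 bits)
  1 -> 10 (2 bits)
  11 -> 111111111110 (12 bits)
Total length = 11 + 2 + 12 = 25 bits.

Unary([10, 1, 11]) = 1111111111010111111111110 (25 bits)


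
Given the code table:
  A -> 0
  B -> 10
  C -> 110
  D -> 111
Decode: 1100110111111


Decoding:
110 -> C
0 -> A
110 -> C
111 -> D
111 -> D


Result: CACDD


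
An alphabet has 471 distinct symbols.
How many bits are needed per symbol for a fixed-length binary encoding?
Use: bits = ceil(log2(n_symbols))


log2(471) = 8.8796
Bracket: 2^8 = 256 < 471 <= 2^9 = 512
So ceil(log2(471)) = 9

bits = ceil(log2(471)) = ceil(8.8796) = 9 bits


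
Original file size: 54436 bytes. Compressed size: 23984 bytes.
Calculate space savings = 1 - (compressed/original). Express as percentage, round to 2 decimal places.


ratio = compressed/original = 23984/54436 = 0.440591
savings = 1 - ratio = 1 - 0.440591 = 0.559409
as a percentage: 0.559409 * 100 = 55.94%

Space savings = 1 - 23984/54436 = 55.94%


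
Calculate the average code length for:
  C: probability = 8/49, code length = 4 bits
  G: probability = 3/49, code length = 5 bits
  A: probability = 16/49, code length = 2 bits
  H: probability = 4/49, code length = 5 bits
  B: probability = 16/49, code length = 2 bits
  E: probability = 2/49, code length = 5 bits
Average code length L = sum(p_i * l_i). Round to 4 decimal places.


Weighted contributions p_i * l_i:
  C: (8/49) * 4 = 32/49
  G: (3/49) * 5 = 15/49
  A: (16/49) * 2 = 32/49
  H: (4/49) * 5 = 20/49
  B: (16/49) * 2 = 32/49
  E: (2/49) * 5 = 10/49
Sum = (32 + 15 + 32 + 20 + 32 + 10)/49 = 141/49

L = 141/49 = 2.8776 bits/symbol


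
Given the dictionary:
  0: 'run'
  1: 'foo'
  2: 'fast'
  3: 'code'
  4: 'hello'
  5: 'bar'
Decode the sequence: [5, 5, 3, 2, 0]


Look up each index in the dictionary:
  5 -> 'bar'
  5 -> 'bar'
  3 -> 'code'
  2 -> 'fast'
  0 -> 'run'

Decoded: "bar bar code fast run"


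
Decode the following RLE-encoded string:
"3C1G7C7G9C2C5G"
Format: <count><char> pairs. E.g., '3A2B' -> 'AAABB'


Expanding each <count><char> pair:
  3C -> 'CCC'
  1G -> 'G'
  7C -> 'CCCCCCC'
  7G -> 'GGGGGGG'
  9C -> 'CCCCCCCCC'
  2C -> 'CC'
  5G -> 'GGGGG'

Decoded = CCCGCCCCCCCGGGGGGGCCCCCCCCCCCGGGGG


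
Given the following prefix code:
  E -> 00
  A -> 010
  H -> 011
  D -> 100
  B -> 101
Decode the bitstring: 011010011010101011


Decoding step by step:
Bits 011 -> H
Bits 010 -> A
Bits 011 -> H
Bits 010 -> A
Bits 101 -> B
Bits 011 -> H


Decoded message: HAHABH


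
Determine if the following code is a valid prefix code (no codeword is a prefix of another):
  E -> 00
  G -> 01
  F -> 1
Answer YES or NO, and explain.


Checking each pair (does one codeword prefix another?):
  E='00' vs G='01': no prefix
  E='00' vs F='1': no prefix
  G='01' vs E='00': no prefix
  G='01' vs F='1': no prefix
  F='1' vs E='00': no prefix
  F='1' vs G='01': no prefix
No violation found over all pairs.

YES -- this is a valid prefix code. No codeword is a prefix of any other codeword.


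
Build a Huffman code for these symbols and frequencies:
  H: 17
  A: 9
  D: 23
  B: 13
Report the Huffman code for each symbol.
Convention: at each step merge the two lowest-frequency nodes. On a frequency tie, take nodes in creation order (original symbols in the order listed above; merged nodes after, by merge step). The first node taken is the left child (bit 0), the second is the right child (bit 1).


Huffman tree construction:
Step 1: Merge A(9) + B(13) = 22
Step 2: Merge H(17) + (A+B)(22) = 39
Step 3: Merge D(23) + (H+(A+B))(39) = 62
Read each symbol's code off the tree from the root (left child = 0, right child = 1).

Codes:
  H: 10 (length 2)
  A: 110 (length 3)
  D: 0 (length 1)
  B: 111 (length 3)
Average code length: 123/62 = 1.9839 bits/symbol


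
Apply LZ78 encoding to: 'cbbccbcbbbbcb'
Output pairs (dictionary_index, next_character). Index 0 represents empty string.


LZ78 encoding steps:
Dictionary: {0: ''}
Step 1: w='' (idx 0), next='c' -> output (0, 'c'), add 'c' as idx 1
Step 2: w='' (idx 0), next='b' -> output (0, 'b'), add 'b' as idx 2
Step 3: w='b' (idx 2), next='c' -> output (2, 'c'), add 'bc' as idx 3
Step 4: w='c' (idx 1), next='b' -> output (1, 'b'), add 'cb' as idx 4
Step 5: w='cb' (idx 4), next='b' -> output (4, 'b'), add 'cbb' as idx 5
Step 6: w='b' (idx 2), next='b' -> output (2, 'b'), add 'bb' as idx 6
Step 7: w='cb' (idx 4), end of input -> output (4, '')


Encoded: [(0, 'c'), (0, 'b'), (2, 'c'), (1, 'b'), (4, 'b'), (2, 'b'), (4, '')]


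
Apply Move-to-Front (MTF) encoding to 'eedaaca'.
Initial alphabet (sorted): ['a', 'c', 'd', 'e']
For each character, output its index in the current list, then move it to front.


MTF encoding:
'e': index 3 in ['a', 'c', 'd', 'e'] -> ['e', 'a', 'c', 'd']
'e': index 0 in ['e', 'a', 'c', 'd'] -> ['e', 'a', 'c', 'd']
'd': index 3 in ['e', 'a', 'c', 'd'] -> ['d', 'e', 'a', 'c']
'a': index 2 in ['d', 'e', 'a', 'c'] -> ['a', 'd', 'e', 'c']
'a': index 0 in ['a', 'd', 'e', 'c'] -> ['a', 'd', 'e', 'c']
'c': index 3 in ['a', 'd', 'e', 'c'] -> ['c', 'a', 'd', 'e']
'a': index 1 in ['c', 'a', 'd', 'e'] -> ['a', 'c', 'd', 'e']


Output: [3, 0, 3, 2, 0, 3, 1]


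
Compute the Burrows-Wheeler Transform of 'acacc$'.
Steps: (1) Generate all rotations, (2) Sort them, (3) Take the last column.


Rotations (sorted):
  0: $acacc -> last char: c
  1: acacc$ -> last char: $
  2: acc$ac -> last char: c
  3: c$acac -> last char: c
  4: cacc$a -> last char: a
  5: cc$aca -> last char: a


BWT = c$ccaa


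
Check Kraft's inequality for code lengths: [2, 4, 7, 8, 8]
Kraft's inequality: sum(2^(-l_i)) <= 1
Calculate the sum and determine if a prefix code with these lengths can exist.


Sum = 2^(-2) + 2^(-4) + 2^(-7) + 2^(-8) + 2^(-8)
    = 0.25 + 0.0625 + 0.0078125 + 0.00390625 + 0.00390625
    = 84/256 = 0.328125
Since 0.328125 <= 1, Kraft's inequality IS satisfied.
A prefix code with these lengths CAN exist.

Kraft sum = 0.328125. Satisfied.


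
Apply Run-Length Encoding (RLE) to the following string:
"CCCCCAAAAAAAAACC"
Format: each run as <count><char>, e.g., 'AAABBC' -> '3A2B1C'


Scanning runs left to right:
  i=0: run of 'C' x 5 -> '5C'
  i=5: run of 'A' x 9 -> '9A'
  i=14: run of 'C' x 2 -> '2C'

RLE = 5C9A2C


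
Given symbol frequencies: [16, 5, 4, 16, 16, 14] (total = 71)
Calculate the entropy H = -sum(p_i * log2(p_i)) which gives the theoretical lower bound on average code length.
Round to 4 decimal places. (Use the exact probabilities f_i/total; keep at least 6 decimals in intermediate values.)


Per-symbol terms -p_i * log2(p_i) with p_i = f_i/71:
  p = 16/71 = 0.225352: log2(p) = -2.149747, -p*log2(p) = 0.484450
  p = 5/71 = 0.070423: log2(p) = -3.827819, -p*log2(p) = 0.269565
  p = 4/71 = 0.056338: log2(p) = -4.149747, -p*log2(p) = 0.233789
  p = 16/71 = 0.225352: log2(p) = -2.149747, -p*log2(p) = 0.484450
  p = 16/71 = 0.225352: log2(p) = -2.149747, -p*log2(p) = 0.484450
  p = 14/71 = 0.197183: log2(p) = -2.342392, -p*log2(p) = 0.461880
H = 0.484450 + 0.269565 + 0.233789 + 0.484450 + 0.484450 + 0.461880 = 2.418584

H = 2.4186 bits/symbol


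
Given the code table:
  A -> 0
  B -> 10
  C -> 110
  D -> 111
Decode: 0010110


Decoding:
0 -> A
0 -> A
10 -> B
110 -> C


Result: AABC


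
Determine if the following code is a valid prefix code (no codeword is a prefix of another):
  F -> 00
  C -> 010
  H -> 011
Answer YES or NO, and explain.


Checking each pair (does one codeword prefix another?):
  F='00' vs C='010': no prefix
  F='00' vs H='011': no prefix
  C='010' vs F='00': no prefix
  C='010' vs H='011': no prefix
  H='011' vs F='00': no prefix
  H='011' vs C='010': no prefix
No violation found over all pairs.

YES -- this is a valid prefix code. No codeword is a prefix of any other codeword.


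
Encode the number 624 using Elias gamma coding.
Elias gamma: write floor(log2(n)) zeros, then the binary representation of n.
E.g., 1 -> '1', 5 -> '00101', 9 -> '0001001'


num_bits = floor(log2(624)) + 1 = 10
leading_zeros = num_bits - 1 = 9
binary(624) = 1001110000

Elias gamma(624) = '000000000' + '1001110000' = 0000000001001110000 (19 bits)


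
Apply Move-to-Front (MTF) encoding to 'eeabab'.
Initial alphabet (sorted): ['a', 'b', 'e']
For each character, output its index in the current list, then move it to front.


MTF encoding:
'e': index 2 in ['a', 'b', 'e'] -> ['e', 'a', 'b']
'e': index 0 in ['e', 'a', 'b'] -> ['e', 'a', 'b']
'a': index 1 in ['e', 'a', 'b'] -> ['a', 'e', 'b']
'b': index 2 in ['a', 'e', 'b'] -> ['b', 'a', 'e']
'a': index 1 in ['b', 'a', 'e'] -> ['a', 'b', 'e']
'b': index 1 in ['a', 'b', 'e'] -> ['b', 'a', 'e']


Output: [2, 0, 1, 2, 1, 1]


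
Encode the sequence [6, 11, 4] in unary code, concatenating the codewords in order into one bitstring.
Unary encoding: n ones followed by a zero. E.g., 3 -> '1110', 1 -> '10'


Encode each number as n ones followed by a terminating 0:
  6 -> 1111110 (7 bits)
  11 -> 111111111110 (12 bits)
  4 -> 11110 (5 bits)
Total length = 7 + 12 + 5 = 24 bits.

Unary([6, 11, 4]) = 111111011111111111011110 (24 bits)


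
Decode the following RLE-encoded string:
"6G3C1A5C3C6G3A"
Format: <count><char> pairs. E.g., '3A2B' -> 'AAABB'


Expanding each <count><char> pair:
  6G -> 'GGGGGG'
  3C -> 'CCC'
  1A -> 'A'
  5C -> 'CCCCC'
  3C -> 'CCC'
  6G -> 'GGGGGG'
  3A -> 'AAA'

Decoded = GGGGGGCCCACCCCCCCCGGGGGGAAA


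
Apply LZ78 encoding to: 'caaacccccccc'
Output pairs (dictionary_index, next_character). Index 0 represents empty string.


LZ78 encoding steps:
Dictionary: {0: ''}
Step 1: w='' (idx 0), next='c' -> output (0, 'c'), add 'c' as idx 1
Step 2: w='' (idx 0), next='a' -> output (0, 'a'), add 'a' as idx 2
Step 3: w='a' (idx 2), next='a' -> output (2, 'a'), add 'aa' as idx 3
Step 4: w='c' (idx 1), next='c' -> output (1, 'c'), add 'cc' as idx 4
Step 5: w='cc' (idx 4), next='c' -> output (4, 'c'), add 'ccc' as idx 5
Step 6: w='ccc' (idx 5), end of input -> output (5, '')


Encoded: [(0, 'c'), (0, 'a'), (2, 'a'), (1, 'c'), (4, 'c'), (5, '')]


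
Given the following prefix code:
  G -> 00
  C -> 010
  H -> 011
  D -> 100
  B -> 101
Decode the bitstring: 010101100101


Decoding step by step:
Bits 010 -> C
Bits 101 -> B
Bits 100 -> D
Bits 101 -> B


Decoded message: CBDB


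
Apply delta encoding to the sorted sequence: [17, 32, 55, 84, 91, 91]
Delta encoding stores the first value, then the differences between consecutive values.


First value: 17
Deltas:
  32 - 17 = 15
  55 - 32 = 23
  84 - 55 = 29
  91 - 84 = 7
  91 - 91 = 0


Delta encoded: [17, 15, 23, 29, 7, 0]


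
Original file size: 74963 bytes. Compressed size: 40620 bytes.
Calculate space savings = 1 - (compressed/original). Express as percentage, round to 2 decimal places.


ratio = compressed/original = 40620/74963 = 0.541867
savings = 1 - ratio = 1 - 0.541867 = 0.458133
as a percentage: 0.458133 * 100 = 45.81%

Space savings = 1 - 40620/74963 = 45.81%


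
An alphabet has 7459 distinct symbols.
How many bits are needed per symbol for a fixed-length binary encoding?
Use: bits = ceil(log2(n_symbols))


log2(7459) = 12.8648
Bracket: 2^12 = 4096 < 7459 <= 2^13 = 8192
So ceil(log2(7459)) = 13

bits = ceil(log2(7459)) = ceil(12.8648) = 13 bits


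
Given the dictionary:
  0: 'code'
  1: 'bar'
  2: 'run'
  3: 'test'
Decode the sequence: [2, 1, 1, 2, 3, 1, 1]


Look up each index in the dictionary:
  2 -> 'run'
  1 -> 'bar'
  1 -> 'bar'
  2 -> 'run'
  3 -> 'test'
  1 -> 'bar'
  1 -> 'bar'

Decoded: "run bar bar run test bar bar"


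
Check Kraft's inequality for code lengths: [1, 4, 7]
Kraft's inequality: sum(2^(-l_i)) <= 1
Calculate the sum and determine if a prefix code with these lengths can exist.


Sum = 2^(-1) + 2^(-4) + 2^(-7)
    = 0.5 + 0.0625 + 0.0078125
    = 73/128 = 0.5703125
Since 0.5703125 <= 1, Kraft's inequality IS satisfied.
A prefix code with these lengths CAN exist.

Kraft sum = 0.5703125. Satisfied.


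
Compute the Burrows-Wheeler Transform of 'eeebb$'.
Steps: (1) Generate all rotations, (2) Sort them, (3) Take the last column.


Rotations (sorted):
  0: $eeebb -> last char: b
  1: b$eeeb -> last char: b
  2: bb$eee -> last char: e
  3: ebb$ee -> last char: e
  4: eebb$e -> last char: e
  5: eeebb$ -> last char: $


BWT = bbeee$


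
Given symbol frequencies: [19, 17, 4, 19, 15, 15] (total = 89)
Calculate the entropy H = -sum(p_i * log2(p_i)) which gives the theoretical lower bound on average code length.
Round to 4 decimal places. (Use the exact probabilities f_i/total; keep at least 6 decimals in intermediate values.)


Per-symbol terms -p_i * log2(p_i) with p_i = f_i/89:
  p = 19/89 = 0.213483: log2(p) = -2.227806, -p*log2(p) = 0.475599
  p = 17/89 = 0.191011: log2(p) = -2.388271, -p*log2(p) = 0.456187
  p = 4/89 = 0.044944: log2(p) = -4.475733, -p*log2(p) = 0.201157
  p = 19/89 = 0.213483: log2(p) = -2.227806, -p*log2(p) = 0.475599
  p = 15/89 = 0.168539: log2(p) = -2.568843, -p*log2(p) = 0.432951
  p = 15/89 = 0.168539: log2(p) = -2.568843, -p*log2(p) = 0.432951
H = 0.475599 + 0.456187 + 0.201157 + 0.475599 + 0.432951 + 0.432951 = 2.474444

H = 2.4744 bits/symbol


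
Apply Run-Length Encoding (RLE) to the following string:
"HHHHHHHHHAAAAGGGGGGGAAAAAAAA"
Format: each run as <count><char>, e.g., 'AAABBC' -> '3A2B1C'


Scanning runs left to right:
  i=0: run of 'H' x 9 -> '9H'
  i=9: run of 'A' x 4 -> '4A'
  i=13: run of 'G' x 7 -> '7G'
  i=20: run of 'A' x 8 -> '8A'

RLE = 9H4A7G8A


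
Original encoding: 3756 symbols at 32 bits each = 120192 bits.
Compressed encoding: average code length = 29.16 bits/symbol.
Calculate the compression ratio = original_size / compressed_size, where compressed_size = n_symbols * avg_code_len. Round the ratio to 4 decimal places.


original_size = n_symbols * orig_bits = 3756 * 32 = 120192 bits
compressed_size = n_symbols * avg_code_len = 3756 * 29.16 = 109524.96 bits
ratio = original_size / compressed_size = 120192 / 109524.96 = 1.0974

Compression ratio = 1.0974


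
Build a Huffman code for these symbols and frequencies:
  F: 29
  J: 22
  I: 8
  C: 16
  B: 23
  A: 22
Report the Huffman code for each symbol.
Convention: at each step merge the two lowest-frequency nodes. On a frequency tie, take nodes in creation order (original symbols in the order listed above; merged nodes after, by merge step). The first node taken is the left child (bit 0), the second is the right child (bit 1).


Huffman tree construction:
Step 1: Merge I(8) + C(16) = 24
Step 2: Merge J(22) + A(22) = 44
Step 3: Merge B(23) + (I+C)(24) = 47
Step 4: Merge F(29) + (J+A)(44) = 73
Step 5: Merge (B+(I+C))(47) + (F+(J+A))(73) = 120
Read each symbol's code off the tree from the root (left child = 0, right child = 1).

Codes:
  F: 10 (length 2)
  J: 110 (length 3)
  I: 010 (length 3)
  C: 011 (length 3)
  B: 00 (length 2)
  A: 111 (length 3)
Average code length: 308/120 = 2.5667 bits/symbol


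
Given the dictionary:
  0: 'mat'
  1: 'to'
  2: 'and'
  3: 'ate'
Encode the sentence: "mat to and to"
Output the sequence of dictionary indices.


Look up each word in the dictionary:
  'mat' -> 0
  'to' -> 1
  'and' -> 2
  'to' -> 1

Encoded: [0, 1, 2, 1]


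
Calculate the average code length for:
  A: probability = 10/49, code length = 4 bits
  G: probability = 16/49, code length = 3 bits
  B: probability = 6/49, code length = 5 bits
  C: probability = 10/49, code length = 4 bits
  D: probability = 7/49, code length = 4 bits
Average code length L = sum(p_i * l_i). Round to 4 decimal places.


Weighted contributions p_i * l_i:
  A: (10/49) * 4 = 40/49
  G: (16/49) * 3 = 48/49
  B: (6/49) * 5 = 30/49
  C: (10/49) * 4 = 40/49
  D: (7/49) * 4 = 28/49
Sum = (40 + 48 + 30 + 40 + 28)/49 = 186/49

L = 186/49 = 3.7959 bits/symbol


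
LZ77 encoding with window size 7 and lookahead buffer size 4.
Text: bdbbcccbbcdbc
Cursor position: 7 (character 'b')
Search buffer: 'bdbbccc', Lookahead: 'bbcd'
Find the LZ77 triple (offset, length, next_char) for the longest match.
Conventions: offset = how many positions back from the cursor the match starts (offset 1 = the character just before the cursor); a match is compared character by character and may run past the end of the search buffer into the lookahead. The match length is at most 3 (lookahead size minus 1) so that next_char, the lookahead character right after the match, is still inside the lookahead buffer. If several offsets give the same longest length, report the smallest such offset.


Try each offset into the search buffer:
  offset=1 (pos 6, char 'c'): match length 0
  offset=2 (pos 5, char 'c'): match length 0
  offset=3 (pos 4, char 'c'): match length 0
  offset=4 (pos 3, char 'b'): match length 1
  offset=5 (pos 2, char 'b'): match length 3
  offset=6 (pos 1, char 'd'): match length 0
  offset=7 (pos 0, char 'b'): match length 1
Longest match has length 3 at offset 5.
next_char = character at position 7 + 3 = 10 -> 'd'

Best match: offset=5, length=3 (matching 'bbc' starting at position 2)
LZ77 triple: (5, 3, 'd')


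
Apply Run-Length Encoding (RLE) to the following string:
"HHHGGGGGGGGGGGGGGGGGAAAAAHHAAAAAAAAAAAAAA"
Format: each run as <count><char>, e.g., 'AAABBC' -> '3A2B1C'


Scanning runs left to right:
  i=0: run of 'H' x 3 -> '3H'
  i=3: run of 'G' x 17 -> '17G'
  i=20: run of 'A' x 5 -> '5A'
  i=25: run of 'H' x 2 -> '2H'
  i=27: run of 'A' x 14 -> '14A'

RLE = 3H17G5A2H14A


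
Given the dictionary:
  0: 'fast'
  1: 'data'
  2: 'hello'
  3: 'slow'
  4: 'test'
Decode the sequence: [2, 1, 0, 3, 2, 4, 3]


Look up each index in the dictionary:
  2 -> 'hello'
  1 -> 'data'
  0 -> 'fast'
  3 -> 'slow'
  2 -> 'hello'
  4 -> 'test'
  3 -> 'slow'

Decoded: "hello data fast slow hello test slow"


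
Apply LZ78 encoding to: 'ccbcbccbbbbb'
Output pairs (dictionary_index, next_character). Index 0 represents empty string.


LZ78 encoding steps:
Dictionary: {0: ''}
Step 1: w='' (idx 0), next='c' -> output (0, 'c'), add 'c' as idx 1
Step 2: w='c' (idx 1), next='b' -> output (1, 'b'), add 'cb' as idx 2
Step 3: w='cb' (idx 2), next='c' -> output (2, 'c'), add 'cbc' as idx 3
Step 4: w='cb' (idx 2), next='b' -> output (2, 'b'), add 'cbb' as idx 4
Step 5: w='' (idx 0), next='b' -> output (0, 'b'), add 'b' as idx 5
Step 6: w='b' (idx 5), next='b' -> output (5, 'b'), add 'bb' as idx 6


Encoded: [(0, 'c'), (1, 'b'), (2, 'c'), (2, 'b'), (0, 'b'), (5, 'b')]


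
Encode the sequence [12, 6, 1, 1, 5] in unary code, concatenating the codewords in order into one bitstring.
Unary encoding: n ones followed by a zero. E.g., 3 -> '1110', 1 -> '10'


Encode each number as n ones followed by a terminating 0:
  12 -> 1111111111110 (13 bits)
  6 -> 1111110 (7 bits)
  1 -> 10 (2 bits)
  1 -> 10 (2 bits)
  5 -> 111110 (6 bits)
Total length = 13 + 7 + 2 + 2 + 6 = 30 bits.

Unary([12, 6, 1, 1, 5]) = 111111111111011111101010111110 (30 bits)


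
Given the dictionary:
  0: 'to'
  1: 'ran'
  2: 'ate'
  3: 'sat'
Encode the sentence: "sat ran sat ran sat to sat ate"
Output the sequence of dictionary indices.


Look up each word in the dictionary:
  'sat' -> 3
  'ran' -> 1
  'sat' -> 3
  'ran' -> 1
  'sat' -> 3
  'to' -> 0
  'sat' -> 3
  'ate' -> 2

Encoded: [3, 1, 3, 1, 3, 0, 3, 2]


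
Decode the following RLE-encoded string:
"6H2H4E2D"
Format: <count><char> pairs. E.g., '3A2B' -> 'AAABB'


Expanding each <count><char> pair:
  6H -> 'HHHHHH'
  2H -> 'HH'
  4E -> 'EEEE'
  2D -> 'DD'

Decoded = HHHHHHHHEEEEDD


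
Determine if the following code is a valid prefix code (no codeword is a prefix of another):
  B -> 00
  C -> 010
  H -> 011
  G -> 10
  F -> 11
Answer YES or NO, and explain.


Checking each pair (does one codeword prefix another?):
  B='00' vs C='010': no prefix
  B='00' vs H='011': no prefix
  B='00' vs G='10': no prefix
  B='00' vs F='11': no prefix
  C='010' vs B='00': no prefix
  C='010' vs H='011': no prefix
  C='010' vs G='10': no prefix
  C='010' vs F='11': no prefix
  H='011' vs B='00': no prefix
  H='011' vs C='010': no prefix
  H='011' vs G='10': no prefix
  H='011' vs F='11': no prefix
  G='10' vs B='00': no prefix
  G='10' vs C='010': no prefix
  G='10' vs H='011': no prefix
  G='10' vs F='11': no prefix
  F='11' vs B='00': no prefix
  F='11' vs C='010': no prefix
  F='11' vs H='011': no prefix
  F='11' vs G='10': no prefix
No violation found over all pairs.

YES -- this is a valid prefix code. No codeword is a prefix of any other codeword.


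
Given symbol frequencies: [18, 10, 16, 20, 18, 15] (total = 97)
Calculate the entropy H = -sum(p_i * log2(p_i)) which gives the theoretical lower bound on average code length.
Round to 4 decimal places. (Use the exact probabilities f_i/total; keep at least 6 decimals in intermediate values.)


Per-symbol terms -p_i * log2(p_i) with p_i = f_i/97:
  p = 18/97 = 0.185567: log2(p) = -2.429988, -p*log2(p) = 0.450926
  p = 10/97 = 0.103093: log2(p) = -3.277985, -p*log2(p) = 0.337937
  p = 16/97 = 0.164948: log2(p) = -2.599913, -p*log2(p) = 0.428852
  p = 20/97 = 0.206186: log2(p) = -2.277985, -p*log2(p) = 0.469688
  p = 18/97 = 0.185567: log2(p) = -2.429988, -p*log2(p) = 0.450926
  p = 15/97 = 0.154639: log2(p) = -2.693022, -p*log2(p) = 0.416447
H = 0.450926 + 0.337937 + 0.428852 + 0.469688 + 0.450926 + 0.416447 = 2.554776

H = 2.5548 bits/symbol


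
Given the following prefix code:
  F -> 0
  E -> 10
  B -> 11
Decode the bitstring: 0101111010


Decoding step by step:
Bits 0 -> F
Bits 10 -> E
Bits 11 -> B
Bits 11 -> B
Bits 0 -> F
Bits 10 -> E


Decoded message: FEBBFE


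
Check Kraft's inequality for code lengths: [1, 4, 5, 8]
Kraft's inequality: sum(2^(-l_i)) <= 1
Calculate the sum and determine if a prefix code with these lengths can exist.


Sum = 2^(-1) + 2^(-4) + 2^(-5) + 2^(-8)
    = 0.5 + 0.0625 + 0.03125 + 0.00390625
    = 153/256 = 0.59765625
Since 0.59765625 <= 1, Kraft's inequality IS satisfied.
A prefix code with these lengths CAN exist.

Kraft sum = 0.59765625. Satisfied.


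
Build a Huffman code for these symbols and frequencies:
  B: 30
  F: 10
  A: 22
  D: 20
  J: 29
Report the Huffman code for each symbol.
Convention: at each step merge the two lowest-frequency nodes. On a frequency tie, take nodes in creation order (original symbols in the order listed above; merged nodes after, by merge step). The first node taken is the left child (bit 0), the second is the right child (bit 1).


Huffman tree construction:
Step 1: Merge F(10) + D(20) = 30
Step 2: Merge A(22) + J(29) = 51
Step 3: Merge B(30) + (F+D)(30) = 60
Step 4: Merge (A+J)(51) + (B+(F+D))(60) = 111
Read each symbol's code off the tree from the root (left child = 0, right child = 1).

Codes:
  B: 10 (length 2)
  F: 110 (length 3)
  A: 00 (length 2)
  D: 111 (length 3)
  J: 01 (length 2)
Average code length: 252/111 = 2.2703 bits/symbol


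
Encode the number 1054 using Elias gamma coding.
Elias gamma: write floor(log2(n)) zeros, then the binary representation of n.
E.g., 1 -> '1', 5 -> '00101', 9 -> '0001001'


num_bits = floor(log2(1054)) + 1 = 11
leading_zeros = num_bits - 1 = 10
binary(1054) = 10000011110

Elias gamma(1054) = '0000000000' + '10000011110' = 000000000010000011110 (21 bits)


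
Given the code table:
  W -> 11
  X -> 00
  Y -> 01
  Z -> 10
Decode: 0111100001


Decoding:
01 -> Y
11 -> W
10 -> Z
00 -> X
01 -> Y


Result: YWZXY


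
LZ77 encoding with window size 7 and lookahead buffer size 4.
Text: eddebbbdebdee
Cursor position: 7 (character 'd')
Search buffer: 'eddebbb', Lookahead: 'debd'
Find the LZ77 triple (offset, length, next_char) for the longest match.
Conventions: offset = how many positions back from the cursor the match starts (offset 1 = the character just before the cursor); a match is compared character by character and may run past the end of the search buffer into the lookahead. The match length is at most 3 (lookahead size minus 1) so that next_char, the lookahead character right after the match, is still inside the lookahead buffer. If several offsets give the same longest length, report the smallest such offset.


Try each offset into the search buffer:
  offset=1 (pos 6, char 'b'): match length 0
  offset=2 (pos 5, char 'b'): match length 0
  offset=3 (pos 4, char 'b'): match length 0
  offset=4 (pos 3, char 'e'): match length 0
  offset=5 (pos 2, char 'd'): match length 3
  offset=6 (pos 1, char 'd'): match length 1
  offset=7 (pos 0, char 'e'): match length 0
Longest match has length 3 at offset 5.
next_char = character at position 7 + 3 = 10 -> 'd'

Best match: offset=5, length=3 (matching 'deb' starting at position 2)
LZ77 triple: (5, 3, 'd')


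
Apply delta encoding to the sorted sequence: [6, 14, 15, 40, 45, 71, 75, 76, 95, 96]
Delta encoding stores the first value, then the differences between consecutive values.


First value: 6
Deltas:
  14 - 6 = 8
  15 - 14 = 1
  40 - 15 = 25
  45 - 40 = 5
  71 - 45 = 26
  75 - 71 = 4
  76 - 75 = 1
  95 - 76 = 19
  96 - 95 = 1


Delta encoded: [6, 8, 1, 25, 5, 26, 4, 1, 19, 1]


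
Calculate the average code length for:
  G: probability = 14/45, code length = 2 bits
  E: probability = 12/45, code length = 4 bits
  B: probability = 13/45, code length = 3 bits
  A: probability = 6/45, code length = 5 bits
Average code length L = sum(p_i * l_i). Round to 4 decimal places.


Weighted contributions p_i * l_i:
  G: (14/45) * 2 = 28/45
  E: (12/45) * 4 = 48/45
  B: (13/45) * 3 = 39/45
  A: (6/45) * 5 = 30/45
Sum = (28 + 48 + 39 + 30)/45 = 145/45

L = 145/45 = 3.2222 bits/symbol


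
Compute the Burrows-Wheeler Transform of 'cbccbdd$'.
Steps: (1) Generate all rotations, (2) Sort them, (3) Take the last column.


Rotations (sorted):
  0: $cbccbdd -> last char: d
  1: bccbdd$c -> last char: c
  2: bdd$cbcc -> last char: c
  3: cbccbdd$ -> last char: $
  4: cbdd$cbc -> last char: c
  5: ccbdd$cb -> last char: b
  6: d$cbccbd -> last char: d
  7: dd$cbccb -> last char: b


BWT = dcc$cbdb


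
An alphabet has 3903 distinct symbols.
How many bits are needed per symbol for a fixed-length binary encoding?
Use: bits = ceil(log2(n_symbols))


log2(3903) = 11.9304
Bracket: 2^11 = 2048 < 3903 <= 2^12 = 4096
So ceil(log2(3903)) = 12

bits = ceil(log2(3903)) = ceil(11.9304) = 12 bits


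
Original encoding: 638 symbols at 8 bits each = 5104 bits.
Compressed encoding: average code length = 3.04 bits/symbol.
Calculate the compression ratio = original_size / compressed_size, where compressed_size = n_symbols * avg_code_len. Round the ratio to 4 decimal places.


original_size = n_symbols * orig_bits = 638 * 8 = 5104 bits
compressed_size = n_symbols * avg_code_len = 638 * 3.04 = 1939.52 bits
ratio = original_size / compressed_size = 5104 / 1939.52 = 2.6316

Compression ratio = 2.6316


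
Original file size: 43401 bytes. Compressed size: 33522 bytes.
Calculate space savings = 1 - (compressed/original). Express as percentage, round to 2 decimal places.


ratio = compressed/original = 33522/43401 = 0.772379
savings = 1 - ratio = 1 - 0.772379 = 0.227621
as a percentage: 0.227621 * 100 = 22.76%

Space savings = 1 - 33522/43401 = 22.76%


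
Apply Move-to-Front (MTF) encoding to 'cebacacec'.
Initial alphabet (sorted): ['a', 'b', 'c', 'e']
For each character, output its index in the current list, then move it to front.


MTF encoding:
'c': index 2 in ['a', 'b', 'c', 'e'] -> ['c', 'a', 'b', 'e']
'e': index 3 in ['c', 'a', 'b', 'e'] -> ['e', 'c', 'a', 'b']
'b': index 3 in ['e', 'c', 'a', 'b'] -> ['b', 'e', 'c', 'a']
'a': index 3 in ['b', 'e', 'c', 'a'] -> ['a', 'b', 'e', 'c']
'c': index 3 in ['a', 'b', 'e', 'c'] -> ['c', 'a', 'b', 'e']
'a': index 1 in ['c', 'a', 'b', 'e'] -> ['a', 'c', 'b', 'e']
'c': index 1 in ['a', 'c', 'b', 'e'] -> ['c', 'a', 'b', 'e']
'e': index 3 in ['c', 'a', 'b', 'e'] -> ['e', 'c', 'a', 'b']
'c': index 1 in ['e', 'c', 'a', 'b'] -> ['c', 'e', 'a', 'b']


Output: [2, 3, 3, 3, 3, 1, 1, 3, 1]


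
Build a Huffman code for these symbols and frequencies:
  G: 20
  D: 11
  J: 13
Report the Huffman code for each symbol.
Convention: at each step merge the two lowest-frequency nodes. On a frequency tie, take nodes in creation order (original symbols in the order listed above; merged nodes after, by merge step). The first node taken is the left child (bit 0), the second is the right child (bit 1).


Huffman tree construction:
Step 1: Merge D(11) + J(13) = 24
Step 2: Merge G(20) + (D+J)(24) = 44
Read each symbol's code off the tree from the root (left child = 0, right child = 1).

Codes:
  G: 0 (length 1)
  D: 10 (length 2)
  J: 11 (length 2)
Average code length: 68/44 = 1.5455 bits/symbol


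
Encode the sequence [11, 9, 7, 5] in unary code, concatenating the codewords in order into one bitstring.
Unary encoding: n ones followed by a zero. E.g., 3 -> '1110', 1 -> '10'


Encode each number as n ones followed by a terminating 0:
  11 -> 111111111110 (12 bits)
  9 -> 1111111110 (10 bits)
  7 -> 11111110 (8 bits)
  5 -> 111110 (6 bits)
Total length = 12 + 10 + 8 + 6 = 36 bits.

Unary([11, 9, 7, 5]) = 111111111110111111111011111110111110 (36 bits)


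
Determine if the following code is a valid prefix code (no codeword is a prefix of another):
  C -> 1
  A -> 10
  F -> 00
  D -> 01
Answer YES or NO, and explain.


Checking each pair (does one codeword prefix another?):
  C='1' vs A='10': prefix -- VIOLATION

NO -- this is NOT a valid prefix code. C (1) is a prefix of A (10).


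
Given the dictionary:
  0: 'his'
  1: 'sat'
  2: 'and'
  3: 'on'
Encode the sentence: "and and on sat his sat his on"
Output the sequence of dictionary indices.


Look up each word in the dictionary:
  'and' -> 2
  'and' -> 2
  'on' -> 3
  'sat' -> 1
  'his' -> 0
  'sat' -> 1
  'his' -> 0
  'on' -> 3

Encoded: [2, 2, 3, 1, 0, 1, 0, 3]


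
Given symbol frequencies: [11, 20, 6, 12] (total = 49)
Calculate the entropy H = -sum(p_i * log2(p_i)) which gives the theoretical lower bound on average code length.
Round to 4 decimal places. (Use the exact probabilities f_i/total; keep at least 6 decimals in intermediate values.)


Per-symbol terms -p_i * log2(p_i) with p_i = f_i/49:
  p = 11/49 = 0.224490: log2(p) = -2.155278, -p*log2(p) = 0.483838
  p = 20/49 = 0.408163: log2(p) = -1.292782, -p*log2(p) = 0.527666
  p = 6/49 = 0.122449: log2(p) = -3.029747, -p*log2(p) = 0.370989
  p = 12/49 = 0.244898: log2(p) = -2.029747, -p*log2(p) = 0.497081
H = 0.483838 + 0.527666 + 0.370989 + 0.497081 = 1.879574

H = 1.8796 bits/symbol
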